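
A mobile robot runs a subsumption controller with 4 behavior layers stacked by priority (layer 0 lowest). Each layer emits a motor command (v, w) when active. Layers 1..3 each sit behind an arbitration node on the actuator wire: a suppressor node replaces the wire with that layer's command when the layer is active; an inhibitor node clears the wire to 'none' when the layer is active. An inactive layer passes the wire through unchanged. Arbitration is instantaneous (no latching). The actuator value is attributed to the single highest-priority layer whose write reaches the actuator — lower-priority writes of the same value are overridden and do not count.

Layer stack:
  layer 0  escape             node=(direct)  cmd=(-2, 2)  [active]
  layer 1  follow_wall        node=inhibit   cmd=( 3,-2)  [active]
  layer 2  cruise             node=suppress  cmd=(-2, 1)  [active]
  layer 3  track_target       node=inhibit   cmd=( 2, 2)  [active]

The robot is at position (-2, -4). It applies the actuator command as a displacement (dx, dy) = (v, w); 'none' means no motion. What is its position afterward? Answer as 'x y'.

[0] escape on; wire := (-2, 2)
[1] follow_wall on (inhibit); wire := none
[2] cruise on (suppress); wire := (-2, 1)
[3] track_target on (inhibit); wire := none
output none
position: (-2, -4) + none = (-2, -4)

-2 -4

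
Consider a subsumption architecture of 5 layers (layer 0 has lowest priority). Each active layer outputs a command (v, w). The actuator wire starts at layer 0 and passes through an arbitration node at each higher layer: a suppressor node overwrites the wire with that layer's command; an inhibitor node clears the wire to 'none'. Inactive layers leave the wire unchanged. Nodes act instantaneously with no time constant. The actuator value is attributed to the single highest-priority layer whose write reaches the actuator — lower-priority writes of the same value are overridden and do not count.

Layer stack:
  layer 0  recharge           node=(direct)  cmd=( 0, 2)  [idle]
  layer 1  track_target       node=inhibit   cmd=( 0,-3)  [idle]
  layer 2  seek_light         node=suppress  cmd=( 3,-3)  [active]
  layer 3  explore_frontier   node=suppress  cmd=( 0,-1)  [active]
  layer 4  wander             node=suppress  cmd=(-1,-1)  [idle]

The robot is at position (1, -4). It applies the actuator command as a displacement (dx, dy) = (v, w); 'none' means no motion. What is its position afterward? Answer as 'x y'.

layer 0 (recharge) idle — none
layer 1 (track_target) idle — unchanged: none
layer 2 (seek_light) active — suppresses: (3, -3)
layer 3 (explore_frontier) active — suppresses: (0, -1)
layer 4 (wander) idle — unchanged: (0, -1)
→ actuator (0, -1)
position: (1, -4) + (0, -1) = (1, -5)

1 -5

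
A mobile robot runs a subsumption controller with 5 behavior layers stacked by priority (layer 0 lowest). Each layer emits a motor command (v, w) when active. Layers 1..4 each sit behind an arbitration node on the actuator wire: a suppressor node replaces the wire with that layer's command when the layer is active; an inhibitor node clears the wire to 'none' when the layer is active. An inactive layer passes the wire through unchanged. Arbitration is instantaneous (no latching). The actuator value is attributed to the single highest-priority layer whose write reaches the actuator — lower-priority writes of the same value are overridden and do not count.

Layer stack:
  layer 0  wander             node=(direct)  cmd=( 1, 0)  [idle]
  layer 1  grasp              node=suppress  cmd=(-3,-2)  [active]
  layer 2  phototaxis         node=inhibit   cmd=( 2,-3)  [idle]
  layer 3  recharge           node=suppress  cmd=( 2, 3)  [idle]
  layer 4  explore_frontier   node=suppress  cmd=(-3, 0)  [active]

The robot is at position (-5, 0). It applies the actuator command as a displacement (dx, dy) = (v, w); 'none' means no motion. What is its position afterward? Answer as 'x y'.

-8 0

L0 wander: idle → wire = none
L1 grasp: active, suppressor → wire = (-3, -2)
L2 phototaxis: idle → wire stays (-3, -2)
L3 recharge: idle → wire stays (-3, -2)
L4 explore_frontier: active, suppressor → wire = (-3, 0)
actuator = (-3, 0)
position: (-5, 0) + (-3, 0) = (-8, 0)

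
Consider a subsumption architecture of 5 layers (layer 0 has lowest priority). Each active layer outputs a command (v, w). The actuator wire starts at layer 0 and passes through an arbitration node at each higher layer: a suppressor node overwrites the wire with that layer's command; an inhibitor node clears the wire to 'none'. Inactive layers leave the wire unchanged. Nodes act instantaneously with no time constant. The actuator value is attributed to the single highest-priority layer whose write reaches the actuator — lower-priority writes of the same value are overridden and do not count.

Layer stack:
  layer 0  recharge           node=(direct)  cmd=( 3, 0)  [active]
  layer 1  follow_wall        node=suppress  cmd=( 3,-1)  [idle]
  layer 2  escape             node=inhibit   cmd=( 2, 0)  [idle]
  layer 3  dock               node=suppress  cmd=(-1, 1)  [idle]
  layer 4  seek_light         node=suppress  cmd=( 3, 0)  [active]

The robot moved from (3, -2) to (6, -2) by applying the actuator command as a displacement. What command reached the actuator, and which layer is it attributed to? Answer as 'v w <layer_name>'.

3 0 seek_light

displacement = (6, -2) − (3, -2) = (3, 0)
layer 0 (recharge) active — direct: (3, 0)
layer 1 (follow_wall) idle — unchanged: (3, 0)
layer 2 (escape) idle — unchanged: (3, 0)
layer 3 (dock) idle — unchanged: (3, 0)
layer 4 (seek_light) active — suppresses: (3, 0)
→ actuator (3, 0) — from layer 4 (seek_light)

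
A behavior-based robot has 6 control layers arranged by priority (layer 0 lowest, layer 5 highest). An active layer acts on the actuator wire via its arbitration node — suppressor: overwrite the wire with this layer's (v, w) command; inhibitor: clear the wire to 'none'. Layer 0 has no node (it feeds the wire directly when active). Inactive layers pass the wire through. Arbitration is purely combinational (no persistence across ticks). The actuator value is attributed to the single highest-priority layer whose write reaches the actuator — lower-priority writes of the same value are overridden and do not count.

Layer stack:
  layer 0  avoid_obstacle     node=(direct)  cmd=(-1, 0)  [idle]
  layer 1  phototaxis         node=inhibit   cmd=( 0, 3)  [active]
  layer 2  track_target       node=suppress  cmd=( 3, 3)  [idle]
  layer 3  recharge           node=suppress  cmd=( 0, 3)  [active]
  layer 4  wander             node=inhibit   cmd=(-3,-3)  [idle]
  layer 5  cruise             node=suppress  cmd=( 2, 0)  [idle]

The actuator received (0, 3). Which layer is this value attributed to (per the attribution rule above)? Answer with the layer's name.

layer 0 (avoid_obstacle) idle — none
layer 1 (phototaxis) active — inhibits: none
layer 2 (track_target) idle — unchanged: none
layer 3 (recharge) active — suppresses: (0, 3)
layer 4 (wander) idle — unchanged: (0, 3)
layer 5 (cruise) idle — unchanged: (0, 3)
→ actuator (0, 3)
last writer: layer 3 = recharge

recharge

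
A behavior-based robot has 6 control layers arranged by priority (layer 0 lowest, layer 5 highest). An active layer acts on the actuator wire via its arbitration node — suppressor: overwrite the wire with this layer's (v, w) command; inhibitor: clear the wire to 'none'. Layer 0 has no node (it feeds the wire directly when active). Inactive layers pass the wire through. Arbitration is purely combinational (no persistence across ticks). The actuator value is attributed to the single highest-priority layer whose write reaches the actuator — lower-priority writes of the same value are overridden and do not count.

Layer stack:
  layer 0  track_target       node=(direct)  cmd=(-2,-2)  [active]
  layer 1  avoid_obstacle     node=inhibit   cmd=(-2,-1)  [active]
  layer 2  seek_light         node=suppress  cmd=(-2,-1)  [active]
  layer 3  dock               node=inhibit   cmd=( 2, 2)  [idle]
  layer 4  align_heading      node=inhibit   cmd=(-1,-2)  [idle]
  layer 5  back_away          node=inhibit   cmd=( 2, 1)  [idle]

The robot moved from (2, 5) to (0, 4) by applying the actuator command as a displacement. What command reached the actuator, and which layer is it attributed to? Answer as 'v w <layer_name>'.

-2 -1 seek_light

displacement = (0, 4) − (2, 5) = (-2, -1)
layer 0 (track_target) active — direct: (-2, -2)
layer 1 (avoid_obstacle) active — inhibits: none
layer 2 (seek_light) active — suppresses: (-2, -1)
layer 3 (dock) idle — unchanged: (-2, -1)
layer 4 (align_heading) idle — unchanged: (-2, -1)
layer 5 (back_away) idle — unchanged: (-2, -1)
→ actuator (-2, -1) — from layer 2 (seek_light)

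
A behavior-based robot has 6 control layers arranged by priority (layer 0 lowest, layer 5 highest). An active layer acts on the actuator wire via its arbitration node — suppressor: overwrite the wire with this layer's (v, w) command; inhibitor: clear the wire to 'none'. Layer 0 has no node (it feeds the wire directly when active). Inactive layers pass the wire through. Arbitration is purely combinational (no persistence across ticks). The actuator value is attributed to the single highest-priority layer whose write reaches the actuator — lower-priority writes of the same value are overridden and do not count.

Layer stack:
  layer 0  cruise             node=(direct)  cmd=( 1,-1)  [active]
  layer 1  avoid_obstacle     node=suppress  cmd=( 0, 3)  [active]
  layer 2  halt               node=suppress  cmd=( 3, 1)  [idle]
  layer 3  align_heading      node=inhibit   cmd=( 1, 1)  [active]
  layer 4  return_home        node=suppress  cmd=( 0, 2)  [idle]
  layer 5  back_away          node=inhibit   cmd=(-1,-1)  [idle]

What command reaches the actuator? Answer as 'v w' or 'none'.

layer 0 (cruise) active — direct: (1, -1)
layer 1 (avoid_obstacle) active — suppresses: (0, 3)
layer 2 (halt) idle — unchanged: (0, 3)
layer 3 (align_heading) active — inhibits: none
layer 4 (return_home) idle — unchanged: none
layer 5 (back_away) idle — unchanged: none
→ actuator none

none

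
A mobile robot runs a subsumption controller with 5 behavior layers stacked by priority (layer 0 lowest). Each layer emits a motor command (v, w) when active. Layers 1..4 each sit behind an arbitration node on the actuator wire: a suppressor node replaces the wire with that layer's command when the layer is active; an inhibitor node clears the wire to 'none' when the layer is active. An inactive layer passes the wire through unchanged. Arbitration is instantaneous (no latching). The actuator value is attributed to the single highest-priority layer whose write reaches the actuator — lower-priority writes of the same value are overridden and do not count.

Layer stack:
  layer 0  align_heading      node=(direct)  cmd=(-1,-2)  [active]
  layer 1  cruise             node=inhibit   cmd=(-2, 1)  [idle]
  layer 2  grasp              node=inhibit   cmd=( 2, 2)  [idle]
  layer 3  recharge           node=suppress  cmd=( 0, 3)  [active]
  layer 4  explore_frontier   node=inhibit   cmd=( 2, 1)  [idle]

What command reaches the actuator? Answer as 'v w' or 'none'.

L0 align_heading: active, feeds wire = (-1, -2)
L1 cruise: idle → wire stays (-1, -2)
L2 grasp: idle → wire stays (-1, -2)
L3 recharge: active, suppressor → wire = (0, 3)
L4 explore_frontier: idle → wire stays (0, 3)
actuator = (0, 3)

0 3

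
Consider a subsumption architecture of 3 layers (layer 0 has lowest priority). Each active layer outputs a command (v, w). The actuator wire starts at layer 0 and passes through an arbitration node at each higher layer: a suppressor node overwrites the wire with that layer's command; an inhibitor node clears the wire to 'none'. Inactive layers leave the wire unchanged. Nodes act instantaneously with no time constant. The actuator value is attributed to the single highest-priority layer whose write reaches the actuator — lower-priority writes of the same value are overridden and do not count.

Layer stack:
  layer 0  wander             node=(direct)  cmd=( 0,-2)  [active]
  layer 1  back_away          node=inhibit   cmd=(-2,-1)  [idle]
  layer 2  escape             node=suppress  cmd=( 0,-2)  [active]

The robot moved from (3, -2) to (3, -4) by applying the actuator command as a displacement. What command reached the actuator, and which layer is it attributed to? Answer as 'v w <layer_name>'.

displacement = (3, -4) − (3, -2) = (0, -2)
L0 wander: active, feeds wire = (0, -2)
L1 back_away: idle → wire stays (0, -2)
L2 escape: active, suppressor → wire = (0, -2)
actuator = (0, -2) — from layer 2 (escape)

0 -2 escape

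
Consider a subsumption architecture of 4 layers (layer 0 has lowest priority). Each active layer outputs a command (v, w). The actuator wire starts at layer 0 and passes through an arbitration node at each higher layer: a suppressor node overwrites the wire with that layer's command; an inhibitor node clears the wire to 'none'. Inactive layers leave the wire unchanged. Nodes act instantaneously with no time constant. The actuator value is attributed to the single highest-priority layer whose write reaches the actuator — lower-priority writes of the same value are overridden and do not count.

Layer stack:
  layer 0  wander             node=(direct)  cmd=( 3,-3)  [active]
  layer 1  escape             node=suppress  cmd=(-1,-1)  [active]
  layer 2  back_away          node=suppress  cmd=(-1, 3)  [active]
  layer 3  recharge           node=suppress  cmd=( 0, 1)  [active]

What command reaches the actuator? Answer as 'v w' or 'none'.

layer 0 (wander) active — direct: (3, -3)
layer 1 (escape) active — suppresses: (-1, -1)
layer 2 (back_away) active — suppresses: (-1, 3)
layer 3 (recharge) active — suppresses: (0, 1)
→ actuator (0, 1)

0 1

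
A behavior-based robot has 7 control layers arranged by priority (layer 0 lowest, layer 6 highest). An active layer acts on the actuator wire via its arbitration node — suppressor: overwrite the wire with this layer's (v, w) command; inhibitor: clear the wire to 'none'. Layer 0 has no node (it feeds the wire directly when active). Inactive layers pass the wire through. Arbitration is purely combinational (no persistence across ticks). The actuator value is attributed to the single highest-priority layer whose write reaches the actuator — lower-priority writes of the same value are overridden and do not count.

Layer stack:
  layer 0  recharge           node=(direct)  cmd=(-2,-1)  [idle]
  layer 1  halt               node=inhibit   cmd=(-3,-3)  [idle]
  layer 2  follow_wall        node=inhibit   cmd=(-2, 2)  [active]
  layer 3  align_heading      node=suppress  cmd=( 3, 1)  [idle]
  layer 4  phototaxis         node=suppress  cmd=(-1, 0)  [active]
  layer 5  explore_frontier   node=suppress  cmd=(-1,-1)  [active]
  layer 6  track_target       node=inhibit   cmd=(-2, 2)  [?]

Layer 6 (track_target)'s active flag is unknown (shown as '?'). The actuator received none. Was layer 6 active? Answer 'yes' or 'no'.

If layer 6 is active=yes:
  actuator would be none
If layer 6 is active=no:
  actuator would be (-1, -1)
Observed none, so layer 6 was active.

yes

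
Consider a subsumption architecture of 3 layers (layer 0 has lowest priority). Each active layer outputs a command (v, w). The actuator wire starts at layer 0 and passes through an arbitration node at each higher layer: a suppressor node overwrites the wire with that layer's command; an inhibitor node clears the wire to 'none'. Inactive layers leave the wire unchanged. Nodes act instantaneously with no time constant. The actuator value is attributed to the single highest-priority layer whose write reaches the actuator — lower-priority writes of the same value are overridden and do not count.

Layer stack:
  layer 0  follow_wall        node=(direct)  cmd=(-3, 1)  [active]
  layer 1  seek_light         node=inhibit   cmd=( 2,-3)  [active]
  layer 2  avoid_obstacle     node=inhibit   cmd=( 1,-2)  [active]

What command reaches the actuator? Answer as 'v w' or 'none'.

none

layer 0 (follow_wall) active — direct: (-3, 1)
layer 1 (seek_light) active — inhibits: none
layer 2 (avoid_obstacle) active — inhibits: none
→ actuator none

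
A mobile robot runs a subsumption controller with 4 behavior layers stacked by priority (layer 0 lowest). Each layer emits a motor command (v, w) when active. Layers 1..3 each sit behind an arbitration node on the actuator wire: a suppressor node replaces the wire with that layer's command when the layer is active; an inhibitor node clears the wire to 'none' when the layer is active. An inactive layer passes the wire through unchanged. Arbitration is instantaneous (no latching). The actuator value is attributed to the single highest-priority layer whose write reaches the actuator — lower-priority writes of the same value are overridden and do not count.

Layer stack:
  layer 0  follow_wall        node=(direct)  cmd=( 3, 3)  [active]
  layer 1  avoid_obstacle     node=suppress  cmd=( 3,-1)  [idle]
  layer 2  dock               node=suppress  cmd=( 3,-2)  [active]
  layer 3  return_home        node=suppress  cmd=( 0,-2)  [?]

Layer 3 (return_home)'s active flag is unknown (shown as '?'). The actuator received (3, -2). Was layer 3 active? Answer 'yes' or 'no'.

no

If layer 3 is active=yes:
  actuator would be (0, -2)
If layer 3 is active=no:
  actuator would be (3, -2)
Observed (3, -2), so layer 3 was idle.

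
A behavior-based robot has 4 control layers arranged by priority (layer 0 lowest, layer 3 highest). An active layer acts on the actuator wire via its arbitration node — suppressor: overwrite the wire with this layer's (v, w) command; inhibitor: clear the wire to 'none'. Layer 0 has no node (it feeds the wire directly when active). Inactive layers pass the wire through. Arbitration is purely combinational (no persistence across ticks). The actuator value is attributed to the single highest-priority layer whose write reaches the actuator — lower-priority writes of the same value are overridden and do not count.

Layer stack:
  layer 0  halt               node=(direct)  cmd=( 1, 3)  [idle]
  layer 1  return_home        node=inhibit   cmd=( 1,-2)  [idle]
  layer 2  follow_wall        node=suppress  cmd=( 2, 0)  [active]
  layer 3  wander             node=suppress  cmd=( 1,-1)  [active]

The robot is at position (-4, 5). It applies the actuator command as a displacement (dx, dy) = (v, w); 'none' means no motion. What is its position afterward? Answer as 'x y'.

[0] halt off; wire := none
[1] return_home off; pass none
[2] follow_wall on (suppress); wire := (2, 0)
[3] wander on (suppress); wire := (1, -1)
output (1, -1)
position: (-4, 5) + (1, -1) = (-3, 4)

-3 4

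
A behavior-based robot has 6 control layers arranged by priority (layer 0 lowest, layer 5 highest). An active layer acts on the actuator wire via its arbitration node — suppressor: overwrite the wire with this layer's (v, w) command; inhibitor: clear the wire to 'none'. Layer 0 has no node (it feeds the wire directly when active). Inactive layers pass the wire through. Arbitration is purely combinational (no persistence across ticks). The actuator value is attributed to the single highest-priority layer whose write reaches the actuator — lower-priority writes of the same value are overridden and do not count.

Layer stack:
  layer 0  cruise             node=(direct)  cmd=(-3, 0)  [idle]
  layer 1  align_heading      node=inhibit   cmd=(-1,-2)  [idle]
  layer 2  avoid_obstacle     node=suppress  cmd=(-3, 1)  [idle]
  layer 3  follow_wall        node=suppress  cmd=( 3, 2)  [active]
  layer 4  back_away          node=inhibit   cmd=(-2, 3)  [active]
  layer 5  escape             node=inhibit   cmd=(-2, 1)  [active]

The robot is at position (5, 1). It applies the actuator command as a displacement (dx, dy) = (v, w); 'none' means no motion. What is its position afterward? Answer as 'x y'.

5 1

layer 0 (cruise) idle — none
layer 1 (align_heading) idle — unchanged: none
layer 2 (avoid_obstacle) idle — unchanged: none
layer 3 (follow_wall) active — suppresses: (3, 2)
layer 4 (back_away) active — inhibits: none
layer 5 (escape) active — inhibits: none
→ actuator none
position: (5, 1) + none = (5, 1)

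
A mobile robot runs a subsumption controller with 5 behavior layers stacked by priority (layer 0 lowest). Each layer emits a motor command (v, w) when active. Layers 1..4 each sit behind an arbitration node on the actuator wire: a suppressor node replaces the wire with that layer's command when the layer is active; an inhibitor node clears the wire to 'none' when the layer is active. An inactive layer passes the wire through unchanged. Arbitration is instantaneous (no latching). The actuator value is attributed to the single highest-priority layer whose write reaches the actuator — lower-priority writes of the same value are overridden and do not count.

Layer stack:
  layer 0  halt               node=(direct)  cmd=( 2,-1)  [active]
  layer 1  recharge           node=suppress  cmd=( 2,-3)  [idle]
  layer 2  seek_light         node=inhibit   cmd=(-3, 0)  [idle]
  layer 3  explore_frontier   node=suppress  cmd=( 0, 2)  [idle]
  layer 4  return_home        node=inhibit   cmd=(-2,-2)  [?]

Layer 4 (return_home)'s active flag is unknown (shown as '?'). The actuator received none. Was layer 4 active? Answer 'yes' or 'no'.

If layer 4 is active=yes:
  actuator would be none
If layer 4 is active=no:
  actuator would be (2, -1)
Observed none, so layer 4 was active.

yes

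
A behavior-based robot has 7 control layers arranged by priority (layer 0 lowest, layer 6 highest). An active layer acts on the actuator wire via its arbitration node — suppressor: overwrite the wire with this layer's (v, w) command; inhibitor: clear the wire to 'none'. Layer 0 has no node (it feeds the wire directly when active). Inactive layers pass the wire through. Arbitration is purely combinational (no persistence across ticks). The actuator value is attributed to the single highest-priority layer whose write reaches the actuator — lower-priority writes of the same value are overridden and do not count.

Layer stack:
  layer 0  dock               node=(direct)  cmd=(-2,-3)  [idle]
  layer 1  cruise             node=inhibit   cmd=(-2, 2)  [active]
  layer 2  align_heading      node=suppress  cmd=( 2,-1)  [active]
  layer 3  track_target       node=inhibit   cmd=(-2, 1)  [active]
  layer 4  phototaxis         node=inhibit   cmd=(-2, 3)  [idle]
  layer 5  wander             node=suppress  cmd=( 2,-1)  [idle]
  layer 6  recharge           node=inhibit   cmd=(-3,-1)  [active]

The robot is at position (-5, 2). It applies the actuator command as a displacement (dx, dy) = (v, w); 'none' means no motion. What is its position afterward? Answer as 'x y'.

L0 dock: idle → wire = none
L1 cruise: active, inhibitor → wire = none
L2 align_heading: active, suppressor → wire = (2, -1)
L3 track_target: active, inhibitor → wire = none
L4 phototaxis: idle → wire stays none
L5 wander: idle → wire stays none
L6 recharge: active, inhibitor → wire = none
actuator = none
position: (-5, 2) + none = (-5, 2)

-5 2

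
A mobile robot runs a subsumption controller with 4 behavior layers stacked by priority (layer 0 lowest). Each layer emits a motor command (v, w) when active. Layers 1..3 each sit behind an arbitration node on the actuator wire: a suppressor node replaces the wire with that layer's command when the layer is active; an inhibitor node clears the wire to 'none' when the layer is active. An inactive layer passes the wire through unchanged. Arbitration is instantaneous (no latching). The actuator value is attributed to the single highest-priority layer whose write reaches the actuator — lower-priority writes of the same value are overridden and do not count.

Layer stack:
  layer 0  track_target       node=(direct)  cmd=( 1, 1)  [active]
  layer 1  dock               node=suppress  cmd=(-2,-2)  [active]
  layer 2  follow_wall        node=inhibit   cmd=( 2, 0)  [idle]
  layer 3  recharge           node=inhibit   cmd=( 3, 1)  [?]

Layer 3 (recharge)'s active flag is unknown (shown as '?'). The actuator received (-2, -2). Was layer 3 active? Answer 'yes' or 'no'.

If layer 3 is active=yes:
  actuator would be none
If layer 3 is active=no:
  actuator would be (-2, -2)
Observed (-2, -2), so layer 3 was idle.

no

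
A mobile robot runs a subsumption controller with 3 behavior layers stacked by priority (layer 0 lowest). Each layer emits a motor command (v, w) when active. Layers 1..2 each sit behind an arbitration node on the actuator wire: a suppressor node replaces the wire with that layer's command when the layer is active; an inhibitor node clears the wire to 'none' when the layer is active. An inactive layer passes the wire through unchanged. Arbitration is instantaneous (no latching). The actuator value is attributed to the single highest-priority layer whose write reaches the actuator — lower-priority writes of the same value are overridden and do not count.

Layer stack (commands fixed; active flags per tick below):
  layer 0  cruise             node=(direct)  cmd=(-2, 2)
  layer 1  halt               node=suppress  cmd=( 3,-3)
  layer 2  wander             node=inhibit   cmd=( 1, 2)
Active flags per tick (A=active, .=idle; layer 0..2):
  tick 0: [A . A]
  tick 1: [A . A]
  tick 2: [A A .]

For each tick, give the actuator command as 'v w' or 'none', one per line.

none
none
3 -3

tick 0:
  layer 0 (cruise) active — direct: (-2, 2)
  layer 1 (halt) idle — unchanged: (-2, 2)
  layer 2 (wander) active — inhibits: none
  → actuator none
tick 1:
  layer 0 (cruise) active — direct: (-2, 2)
  layer 1 (halt) idle — unchanged: (-2, 2)
  layer 2 (wander) active — inhibits: none
  → actuator none
tick 2:
  layer 0 (cruise) active — direct: (-2, 2)
  layer 1 (halt) active — suppresses: (3, -3)
  layer 2 (wander) idle — unchanged: (3, -3)
  → actuator (3, -3)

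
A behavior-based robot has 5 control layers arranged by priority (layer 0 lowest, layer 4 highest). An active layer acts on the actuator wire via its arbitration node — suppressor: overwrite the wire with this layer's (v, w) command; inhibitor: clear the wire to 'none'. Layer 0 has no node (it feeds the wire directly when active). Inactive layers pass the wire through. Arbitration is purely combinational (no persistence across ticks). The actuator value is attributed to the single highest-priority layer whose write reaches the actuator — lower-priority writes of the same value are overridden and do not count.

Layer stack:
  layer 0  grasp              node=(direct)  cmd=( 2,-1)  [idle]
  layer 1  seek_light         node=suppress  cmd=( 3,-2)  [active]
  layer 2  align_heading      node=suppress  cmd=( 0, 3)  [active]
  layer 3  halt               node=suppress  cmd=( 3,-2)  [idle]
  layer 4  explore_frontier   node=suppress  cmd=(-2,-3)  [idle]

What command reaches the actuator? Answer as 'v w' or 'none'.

0 3

L0 grasp: idle → wire = none
L1 seek_light: active, suppressor → wire = (3, -2)
L2 align_heading: active, suppressor → wire = (0, 3)
L3 halt: idle → wire stays (0, 3)
L4 explore_frontier: idle → wire stays (0, 3)
actuator = (0, 3)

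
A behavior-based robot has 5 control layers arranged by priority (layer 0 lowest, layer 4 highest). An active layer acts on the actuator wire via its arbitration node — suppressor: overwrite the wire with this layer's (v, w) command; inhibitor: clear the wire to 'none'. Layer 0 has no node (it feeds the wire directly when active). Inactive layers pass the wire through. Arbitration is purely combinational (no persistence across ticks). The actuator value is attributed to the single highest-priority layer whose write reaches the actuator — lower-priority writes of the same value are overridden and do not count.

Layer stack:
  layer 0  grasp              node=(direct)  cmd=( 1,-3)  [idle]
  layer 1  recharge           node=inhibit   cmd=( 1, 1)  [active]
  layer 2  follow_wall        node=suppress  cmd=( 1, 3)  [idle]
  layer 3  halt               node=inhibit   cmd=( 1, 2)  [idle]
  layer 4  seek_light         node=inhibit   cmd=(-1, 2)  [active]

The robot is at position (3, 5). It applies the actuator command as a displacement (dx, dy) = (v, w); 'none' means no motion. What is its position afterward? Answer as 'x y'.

layer 0 (grasp) idle — none
layer 1 (recharge) active — inhibits: none
layer 2 (follow_wall) idle — unchanged: none
layer 3 (halt) idle — unchanged: none
layer 4 (seek_light) active — inhibits: none
→ actuator none
position: (3, 5) + none = (3, 5)

3 5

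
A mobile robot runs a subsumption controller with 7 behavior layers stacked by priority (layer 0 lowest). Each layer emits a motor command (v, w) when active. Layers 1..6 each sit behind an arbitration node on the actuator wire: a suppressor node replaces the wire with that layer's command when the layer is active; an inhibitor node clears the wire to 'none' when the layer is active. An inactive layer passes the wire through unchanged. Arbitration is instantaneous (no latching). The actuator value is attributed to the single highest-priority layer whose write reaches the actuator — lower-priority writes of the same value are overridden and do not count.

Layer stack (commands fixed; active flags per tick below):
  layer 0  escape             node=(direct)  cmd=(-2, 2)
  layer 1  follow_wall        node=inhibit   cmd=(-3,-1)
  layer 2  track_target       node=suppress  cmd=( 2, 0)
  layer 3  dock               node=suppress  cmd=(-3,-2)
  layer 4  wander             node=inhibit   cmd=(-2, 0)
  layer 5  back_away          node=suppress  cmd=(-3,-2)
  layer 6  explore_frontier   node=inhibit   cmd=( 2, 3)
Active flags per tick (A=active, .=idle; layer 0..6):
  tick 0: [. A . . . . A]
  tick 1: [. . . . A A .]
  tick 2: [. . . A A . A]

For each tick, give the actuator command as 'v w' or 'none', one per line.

tick 0:
  [0] escape off; wire := none
  [1] follow_wall on (inhibit); wire := none
  [2] track_target off; pass none
  [3] dock off; pass none
  [4] wander off; pass none
  [5] back_away off; pass none
  [6] explore_frontier on (inhibit); wire := none
  output none
tick 1:
  [0] escape off; wire := none
  [1] follow_wall off; pass none
  [2] track_target off; pass none
  [3] dock off; pass none
  [4] wander on (inhibit); wire := none
  [5] back_away on (suppress); wire := (-3, -2)
  [6] explore_frontier off; pass (-3, -2)
  output (-3, -2)
tick 2:
  [0] escape off; wire := none
  [1] follow_wall off; pass none
  [2] track_target off; pass none
  [3] dock on (suppress); wire := (-3, -2)
  [4] wander on (inhibit); wire := none
  [5] back_away off; pass none
  [6] explore_frontier on (inhibit); wire := none
  output none

none
-3 -2
none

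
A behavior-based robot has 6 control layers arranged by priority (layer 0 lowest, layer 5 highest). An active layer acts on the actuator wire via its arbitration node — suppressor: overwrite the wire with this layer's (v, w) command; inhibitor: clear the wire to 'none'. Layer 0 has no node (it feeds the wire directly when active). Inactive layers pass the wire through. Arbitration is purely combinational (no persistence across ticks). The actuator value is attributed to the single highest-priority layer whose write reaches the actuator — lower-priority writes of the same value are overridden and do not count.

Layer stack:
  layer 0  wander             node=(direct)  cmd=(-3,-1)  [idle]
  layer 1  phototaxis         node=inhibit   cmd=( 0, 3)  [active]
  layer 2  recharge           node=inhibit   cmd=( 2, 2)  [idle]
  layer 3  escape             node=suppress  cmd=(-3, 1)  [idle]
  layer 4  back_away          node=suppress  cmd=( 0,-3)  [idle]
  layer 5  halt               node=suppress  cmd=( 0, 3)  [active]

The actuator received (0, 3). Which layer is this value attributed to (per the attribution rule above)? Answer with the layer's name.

halt

[0] wander off; wire := none
[1] phototaxis on (inhibit); wire := none
[2] recharge off; pass none
[3] escape off; pass none
[4] back_away off; pass none
[5] halt on (suppress); wire := (0, 3)
output (0, 3)
last writer: layer 5 = halt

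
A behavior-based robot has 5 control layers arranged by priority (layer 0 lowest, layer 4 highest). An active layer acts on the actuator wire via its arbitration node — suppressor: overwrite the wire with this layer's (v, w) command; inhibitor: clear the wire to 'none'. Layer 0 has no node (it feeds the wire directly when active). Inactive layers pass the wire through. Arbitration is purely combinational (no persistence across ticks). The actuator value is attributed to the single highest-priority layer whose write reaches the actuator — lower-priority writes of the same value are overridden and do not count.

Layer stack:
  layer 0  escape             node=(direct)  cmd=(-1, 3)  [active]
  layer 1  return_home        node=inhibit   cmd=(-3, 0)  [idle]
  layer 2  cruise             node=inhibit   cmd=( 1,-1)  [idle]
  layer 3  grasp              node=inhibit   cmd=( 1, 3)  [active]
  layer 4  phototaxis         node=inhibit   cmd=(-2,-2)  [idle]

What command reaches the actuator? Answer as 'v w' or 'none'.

none

[0] escape on; wire := (-1, 3)
[1] return_home off; pass (-1, 3)
[2] cruise off; pass (-1, 3)
[3] grasp on (inhibit); wire := none
[4] phototaxis off; pass none
output none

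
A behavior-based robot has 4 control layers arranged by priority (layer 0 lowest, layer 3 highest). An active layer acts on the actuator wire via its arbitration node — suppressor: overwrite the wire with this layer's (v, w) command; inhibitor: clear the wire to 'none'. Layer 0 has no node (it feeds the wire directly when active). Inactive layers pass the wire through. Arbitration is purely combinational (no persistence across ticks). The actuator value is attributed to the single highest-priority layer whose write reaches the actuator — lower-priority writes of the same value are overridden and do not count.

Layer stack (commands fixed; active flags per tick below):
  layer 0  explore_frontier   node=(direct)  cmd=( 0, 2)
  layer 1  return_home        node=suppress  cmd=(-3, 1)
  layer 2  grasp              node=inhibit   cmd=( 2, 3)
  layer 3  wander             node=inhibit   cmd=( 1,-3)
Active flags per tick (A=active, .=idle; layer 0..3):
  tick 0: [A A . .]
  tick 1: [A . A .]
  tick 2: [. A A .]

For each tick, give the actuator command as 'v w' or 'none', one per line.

tick 0:
  L0 explore_frontier: active, feeds wire = (0, 2)
  L1 return_home: active, suppressor → wire = (-3, 1)
  L2 grasp: idle → wire stays (-3, 1)
  L3 wander: idle → wire stays (-3, 1)
  actuator = (-3, 1)
tick 1:
  L0 explore_frontier: active, feeds wire = (0, 2)
  L1 return_home: idle → wire stays (0, 2)
  L2 grasp: active, inhibitor → wire = none
  L3 wander: idle → wire stays none
  actuator = none
tick 2:
  L0 explore_frontier: idle → wire = none
  L1 return_home: active, suppressor → wire = (-3, 1)
  L2 grasp: active, inhibitor → wire = none
  L3 wander: idle → wire stays none
  actuator = none

-3 1
none
none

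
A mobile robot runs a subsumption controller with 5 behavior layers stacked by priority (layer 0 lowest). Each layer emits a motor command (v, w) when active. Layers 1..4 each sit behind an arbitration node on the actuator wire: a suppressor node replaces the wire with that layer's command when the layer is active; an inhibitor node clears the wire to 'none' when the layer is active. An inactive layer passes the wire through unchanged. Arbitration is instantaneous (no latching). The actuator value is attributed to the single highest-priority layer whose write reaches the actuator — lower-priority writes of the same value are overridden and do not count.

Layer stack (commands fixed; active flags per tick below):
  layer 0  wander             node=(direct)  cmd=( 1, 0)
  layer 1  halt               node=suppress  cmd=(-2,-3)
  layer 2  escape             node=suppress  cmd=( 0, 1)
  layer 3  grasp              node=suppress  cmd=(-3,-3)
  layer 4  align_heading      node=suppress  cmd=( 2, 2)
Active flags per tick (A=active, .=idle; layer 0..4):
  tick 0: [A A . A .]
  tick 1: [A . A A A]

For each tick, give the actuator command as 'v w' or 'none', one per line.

tick 0:
  L0 wander: active, feeds wire = (1, 0)
  L1 halt: active, suppressor → wire = (-2, -3)
  L2 escape: idle → wire stays (-2, -3)
  L3 grasp: active, suppressor → wire = (-3, -3)
  L4 align_heading: idle → wire stays (-3, -3)
  actuator = (-3, -3)
tick 1:
  L0 wander: active, feeds wire = (1, 0)
  L1 halt: idle → wire stays (1, 0)
  L2 escape: active, suppressor → wire = (0, 1)
  L3 grasp: active, suppressor → wire = (-3, -3)
  L4 align_heading: active, suppressor → wire = (2, 2)
  actuator = (2, 2)

-3 -3
2 2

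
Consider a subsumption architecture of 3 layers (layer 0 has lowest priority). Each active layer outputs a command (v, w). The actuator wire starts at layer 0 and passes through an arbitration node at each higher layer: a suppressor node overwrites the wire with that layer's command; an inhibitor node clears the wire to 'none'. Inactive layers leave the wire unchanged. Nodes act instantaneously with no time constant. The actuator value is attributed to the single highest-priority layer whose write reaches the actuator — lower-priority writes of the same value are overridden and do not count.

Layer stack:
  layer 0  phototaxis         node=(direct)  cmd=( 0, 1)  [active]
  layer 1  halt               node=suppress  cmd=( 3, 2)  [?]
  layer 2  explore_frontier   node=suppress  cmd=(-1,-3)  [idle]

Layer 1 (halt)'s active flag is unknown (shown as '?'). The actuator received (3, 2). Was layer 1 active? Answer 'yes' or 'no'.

yes

If layer 1 is active=yes:
  actuator would be (3, 2)
If layer 1 is active=no:
  actuator would be (0, 1)
Observed (3, 2), so layer 1 was active.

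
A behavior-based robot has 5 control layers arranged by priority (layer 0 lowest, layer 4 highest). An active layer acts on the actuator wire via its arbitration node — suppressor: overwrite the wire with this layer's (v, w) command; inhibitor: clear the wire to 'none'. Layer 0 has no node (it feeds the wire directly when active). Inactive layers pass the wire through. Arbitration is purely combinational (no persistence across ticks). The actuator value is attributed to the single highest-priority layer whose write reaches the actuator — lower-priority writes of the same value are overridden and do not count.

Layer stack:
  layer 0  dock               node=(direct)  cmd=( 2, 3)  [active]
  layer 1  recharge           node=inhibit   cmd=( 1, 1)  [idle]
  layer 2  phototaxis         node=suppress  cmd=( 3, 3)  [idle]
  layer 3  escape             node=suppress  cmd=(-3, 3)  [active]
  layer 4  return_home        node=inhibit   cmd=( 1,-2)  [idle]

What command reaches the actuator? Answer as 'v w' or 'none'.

-3 3

[0] dock on; wire := (2, 3)
[1] recharge off; pass (2, 3)
[2] phototaxis off; pass (2, 3)
[3] escape on (suppress); wire := (-3, 3)
[4] return_home off; pass (-3, 3)
output (-3, 3)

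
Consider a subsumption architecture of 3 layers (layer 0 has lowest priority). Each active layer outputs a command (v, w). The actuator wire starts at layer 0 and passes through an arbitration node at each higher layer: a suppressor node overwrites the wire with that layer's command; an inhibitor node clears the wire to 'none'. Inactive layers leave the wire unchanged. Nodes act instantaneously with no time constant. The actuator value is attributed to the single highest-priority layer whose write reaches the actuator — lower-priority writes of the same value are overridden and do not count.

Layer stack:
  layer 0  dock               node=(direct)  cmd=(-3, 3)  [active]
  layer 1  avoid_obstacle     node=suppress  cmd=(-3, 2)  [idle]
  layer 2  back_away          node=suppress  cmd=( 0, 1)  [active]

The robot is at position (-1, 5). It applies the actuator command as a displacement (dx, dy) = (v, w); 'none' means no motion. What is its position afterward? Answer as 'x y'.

L0 dock: active, feeds wire = (-3, 3)
L1 avoid_obstacle: idle → wire stays (-3, 3)
L2 back_away: active, suppressor → wire = (0, 1)
actuator = (0, 1)
position: (-1, 5) + (0, 1) = (-1, 6)

-1 6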